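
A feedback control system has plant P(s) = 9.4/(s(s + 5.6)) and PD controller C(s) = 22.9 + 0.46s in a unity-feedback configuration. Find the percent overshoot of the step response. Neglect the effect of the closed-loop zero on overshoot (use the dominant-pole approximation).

32.3%

Forward path: (22.9 + 0.46s)·9.4/(s(s+5.6)). The closed-loop characteristic equation is s² + (5.6 + 9.4·0.46)s + 9.4·22.9 = 0.
That is s² + 9.924s + 215.3 = 0, so ω_n = 14.67 rad/s and ζ = 9.924/(2·14.67) = 0.3382.
%OS = 100·exp(−πζ/√(1−ζ²)) = 32.3%.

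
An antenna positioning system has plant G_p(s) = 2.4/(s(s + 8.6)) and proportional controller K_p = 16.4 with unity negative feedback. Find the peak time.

Closed-loop characteristic equation: s² + 8.6s + 39.36 = 0, so ω_n = 6.274 rad/s and ζ = 8.6/(2·6.274) = 0.6854.
Damped frequency ω_d = ω_n√(1−ζ²) = 4.568 rad/s, so peak time T_p = π/ω_d = 0.688 s.

T_p = 0.688 s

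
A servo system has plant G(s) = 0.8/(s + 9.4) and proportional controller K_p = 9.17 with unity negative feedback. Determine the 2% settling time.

T_s ≈ 0.239 s

Closed-loop transfer function: T(s) = K_p·G(s)/(1 + K_p·G(s)) = 7.336/(s + 9.4 + 7.336) = 7.336/(s + 16.74).
Time constant τ = 1/16.74 = 0.05975 s, so the 2% settling time is about 4τ = 0.239 s.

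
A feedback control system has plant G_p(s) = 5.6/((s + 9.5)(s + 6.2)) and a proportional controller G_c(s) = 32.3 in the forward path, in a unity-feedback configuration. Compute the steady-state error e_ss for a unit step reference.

The loop is type 0. Static position error constant K_pos = G_c(0)·G_p(0) = 32.3·0.09508 = 3.071.
Steady-state error to a unit step: e_ss = 1/(1+K_pos) = 1/4.071 = 0.246.

0.246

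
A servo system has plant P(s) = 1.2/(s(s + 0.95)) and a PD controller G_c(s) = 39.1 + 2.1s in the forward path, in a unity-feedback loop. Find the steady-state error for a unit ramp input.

The loop has one pole at the origin (type 1). Velocity error constant K_v = lim_{s→0} s·G_c(s)P(s) = 39.1·1.2/0.95 = 49.39.
Steady-state error to a unit ramp: e_ss = 1/K_v = 0.0202.

0.0202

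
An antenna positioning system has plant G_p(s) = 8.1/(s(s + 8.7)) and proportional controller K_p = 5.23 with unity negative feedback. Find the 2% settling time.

T_s ≈ 0.92 s

Closed-loop characteristic equation: s² + 8.7s + 42.36 = 0, so ω_n = 6.509 rad/s and ζ = 8.7/(2·6.509) = 0.6683.
2% settling time T_s ≈ 4/(ζω_n) = 4/4.35 = 0.92 s.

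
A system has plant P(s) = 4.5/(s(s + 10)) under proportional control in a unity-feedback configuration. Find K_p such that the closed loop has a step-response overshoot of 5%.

From %OS = 100·exp(−πζ/√(1−ζ²)) = 5%, ζ = −ln(0.05)/√(π²+ln²(0.05)) = 0.6901.
Characteristic equation s² + 10s + 4.5K_p = 0 gives ζ = 10/(2√(4.5K_p)).
Setting ζ = 0.6901: √(4.5K_p) = 10/(2·0.6901) = 7.245, so K_p = 52.49/4.5 = 11.7.

K_p = 11.7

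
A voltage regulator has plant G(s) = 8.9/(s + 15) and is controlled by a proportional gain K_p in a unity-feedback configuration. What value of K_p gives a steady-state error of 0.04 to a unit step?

Steady-state error for a unit step on this type-0 loop is 1/(1 + K_p·G(0)).
G(0) = 0.5933. Require 1/(1 + K_p·0.5933) = 0.04, so 1 + 0.5933·K_p = 25.
K_p = (25 − 1)/0.5933 = 40.4.

K_p = 40.4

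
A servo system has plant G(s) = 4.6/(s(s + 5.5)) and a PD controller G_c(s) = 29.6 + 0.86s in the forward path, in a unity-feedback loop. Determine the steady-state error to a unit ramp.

The loop has one pole at the origin (type 1). Velocity error constant K_v = lim_{s→0} s·G_c(s)G(s) = 29.6·4.6/5.5 = 24.76.
Steady-state error to a unit ramp: e_ss = 1/K_v = 0.0404.

0.0404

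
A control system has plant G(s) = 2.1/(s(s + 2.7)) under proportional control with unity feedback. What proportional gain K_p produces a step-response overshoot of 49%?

K_p = 17.7

From %OS = 100·exp(−πζ/√(1−ζ²)) = 49%, ζ = −ln(0.49)/√(π²+ln²(0.49)) = 0.2214.
Characteristic equation s² + 2.7s + 2.1K_p = 0 gives ζ = 2.7/(2√(2.1K_p)).
Setting ζ = 0.2214: √(2.1K_p) = 2.7/(2·0.2214) = 6.097, so K_p = 37.17/2.1 = 17.7.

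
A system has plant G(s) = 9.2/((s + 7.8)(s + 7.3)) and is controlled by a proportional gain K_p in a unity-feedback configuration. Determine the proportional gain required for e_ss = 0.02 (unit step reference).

K_p = 303

The loop is type 0, so e_ss(step) = 1/(1 + K_pos) with K_pos = K_p·G(0).
G(0) = 0.1616. Require 1/(1 + K_p·0.1616) = 0.02, so 1 + 0.1616·K_p = 50.
K_p = (50 − 1)/0.1616 = 303.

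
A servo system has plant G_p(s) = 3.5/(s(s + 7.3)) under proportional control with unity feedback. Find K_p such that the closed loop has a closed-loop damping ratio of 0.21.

Closed-loop characteristic equation: s² + 7.3s + K_p·3.5 = 0.
So ω_n = √(3.5K_p) and 2ζω_n = 7.3, giving ζ = 7.3/(2√(3.5K_p)).
Setting ζ = 0.21: √(3.5K_p) = 7.3/(2·0.21) = 17.38, so K_p = 302.1/3.5 = 86.3.

K_p = 86.3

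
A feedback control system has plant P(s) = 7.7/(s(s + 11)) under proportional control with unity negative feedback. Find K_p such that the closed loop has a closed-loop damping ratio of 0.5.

K_p = 15.7

Closed-loop characteristic equation: s² + 11s + K_p·7.7 = 0.
So ω_n = √(7.7K_p) and 2ζω_n = 11, giving ζ = 11/(2√(7.7K_p)).
Setting ζ = 0.5: √(7.7K_p) = 11/(2·0.5) = 11, so K_p = 121/7.7 = 15.7.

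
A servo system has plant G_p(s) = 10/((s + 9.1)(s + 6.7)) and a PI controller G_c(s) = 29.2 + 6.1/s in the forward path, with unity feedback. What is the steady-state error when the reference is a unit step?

0

The open loop G_c(s)G_p(s) has a pole at the origin (type 1), so the static position error constant is infinite and e_ss = 1/(1+∞) = 0.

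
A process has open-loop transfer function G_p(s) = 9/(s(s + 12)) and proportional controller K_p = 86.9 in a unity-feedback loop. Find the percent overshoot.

Closed-loop characteristic equation: s² + 12s + 782.1 = 0, so ω_n = 27.97 rad/s and ζ = 12/(2·27.97) = 0.2145.
%OS = 100·exp(−πζ/√(1−ζ²)) = 100·exp(−π·0.2145/√0.954) = 50.2%.

50.2%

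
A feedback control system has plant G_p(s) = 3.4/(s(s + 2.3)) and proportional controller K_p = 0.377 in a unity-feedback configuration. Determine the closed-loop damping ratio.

With unity feedback the closed-loop characteristic equation is s² + 2.3s + 0.377·3.4 = s² + 2.3s + 1.282 = 0.
Matching s² + 2ζω_n s + ω_n²: ω_n = √1.282 = 1.132 rad/s and 2ζω_n = 2.3, so ζ = 2.3/(2·1.132) = 1.02.

ζ = 1.02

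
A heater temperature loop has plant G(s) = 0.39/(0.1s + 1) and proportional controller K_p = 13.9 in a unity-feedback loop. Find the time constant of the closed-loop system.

Closed loop: T(s) = K_p·G/(1+K_p·G) = 5.421/(0.1s + 1 + 5.421), with pole at s = −(1 + 5.421)/0.1 = −64.21.
Closed-loop time constant τ = 1/64.21 = 0.0156 s.

τ = 0.0156 s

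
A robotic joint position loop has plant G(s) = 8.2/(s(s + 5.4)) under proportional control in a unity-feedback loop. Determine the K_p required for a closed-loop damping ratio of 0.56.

K_p = 2.83

Closed-loop characteristic equation: s² + 5.4s + K_p·8.2 = 0.
So ω_n = √(8.2K_p) and 2ζω_n = 5.4, giving ζ = 5.4/(2√(8.2K_p)).
Setting ζ = 0.56: √(8.2K_p) = 5.4/(2·0.56) = 4.821, so K_p = 23.25/8.2 = 2.83.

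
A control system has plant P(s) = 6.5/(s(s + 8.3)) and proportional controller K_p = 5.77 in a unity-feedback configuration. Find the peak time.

From 1 + K_pP(s) = 0: s² + 8.3s + 37.5 = 0 ⇒ ω_n = 6.124, ζ = 0.6776.
Damped frequency ω_d = ω_n√(1−ζ²) = 4.504 rad/s, so peak time T_p = π/ω_d = 0.698 s.

T_p = 0.698 s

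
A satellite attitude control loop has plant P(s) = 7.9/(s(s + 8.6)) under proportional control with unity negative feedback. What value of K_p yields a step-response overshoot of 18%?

K_p = 10.2

From %OS = 100·exp(−πζ/√(1−ζ²)) = 18%, ζ = −ln(0.18)/√(π²+ln²(0.18)) = 0.4791.
Characteristic equation s² + 8.6s + 7.9K_p = 0 gives ζ = 8.6/(2√(7.9K_p)).
Setting ζ = 0.4791: √(7.9K_p) = 8.6/(2·0.4791) = 8.975, so K_p = 80.55/7.9 = 10.2.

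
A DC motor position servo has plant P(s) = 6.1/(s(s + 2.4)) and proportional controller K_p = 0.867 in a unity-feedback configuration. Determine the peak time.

T_p = 1.6 s

Closed-loop characteristic equation: s² + 2.4s + 5.289 = 0, so ω_n = 2.3 rad/s and ζ = 2.4/(2·2.3) = 0.5218.
Damped frequency ω_d = ω_n√(1−ζ²) = 1.962 rad/s, so peak time T_p = π/ω_d = 1.6 s.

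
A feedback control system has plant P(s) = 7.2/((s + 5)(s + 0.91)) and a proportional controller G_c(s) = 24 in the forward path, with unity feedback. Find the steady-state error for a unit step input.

The loop is type 0. Static position error constant K_pos = G_c(0)·P(0) = 24·1.582 = 37.98.
Steady-state error to a unit step: e_ss = 1/(1+K_pos) = 1/38.98 = 0.0257.

0.0257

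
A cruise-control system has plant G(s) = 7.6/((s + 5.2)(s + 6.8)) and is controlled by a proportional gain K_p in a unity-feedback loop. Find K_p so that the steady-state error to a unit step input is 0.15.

For a type-0 loop with proportional control, e_ss = 1/(1 + K_p·G(0)).
G(0) = 0.2149. Require 1/(1 + K_p·0.2149) = 0.15, so 1 + 0.2149·K_p = 6.667.
K_p = (6.667 − 1)/0.2149 = 26.4.

K_p = 26.4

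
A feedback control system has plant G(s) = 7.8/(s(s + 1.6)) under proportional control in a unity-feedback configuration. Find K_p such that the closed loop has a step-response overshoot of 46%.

From %OS = 100·exp(−πζ/√(1−ζ²)) = 46%, ζ = −ln(0.46)/√(π²+ln²(0.46)) = 0.24.
Characteristic equation s² + 1.6s + 7.8K_p = 0 gives ζ = 1.6/(2√(7.8K_p)).
Setting ζ = 0.24: √(7.8K_p) = 1.6/(2·0.24) = 3.334, so K_p = 11.12/7.8 = 1.43.

K_p = 1.43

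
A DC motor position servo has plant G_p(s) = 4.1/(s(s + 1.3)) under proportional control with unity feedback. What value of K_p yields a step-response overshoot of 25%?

K_p = 0.632

From %OS = 100·exp(−πζ/√(1−ζ²)) = 25%, ζ = −ln(0.25)/√(π²+ln²(0.25)) = 0.4037.
Characteristic equation s² + 1.3s + 4.1K_p = 0 gives ζ = 1.3/(2√(4.1K_p)).
Setting ζ = 0.4037: √(4.1K_p) = 1.3/(2·0.4037) = 1.61, so K_p = 2.592/4.1 = 0.632.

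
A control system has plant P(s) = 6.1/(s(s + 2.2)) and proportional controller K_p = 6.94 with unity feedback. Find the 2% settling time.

From 1 + K_pP(s) = 0: s² + 2.2s + 42.33 = 0 ⇒ ω_n = 6.506, ζ = 0.1691.
2% settling time T_s ≈ 4/(ζω_n) = 4/1.1 = 3.64 s.

T_s ≈ 3.64 s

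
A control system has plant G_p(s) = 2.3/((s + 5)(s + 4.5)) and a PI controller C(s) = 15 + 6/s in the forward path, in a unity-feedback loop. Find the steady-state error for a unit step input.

0

The open loop C(s)G_p(s) has a pole at the origin (type 1), so the static position error constant is infinite and e_ss = 1/(1+∞) = 0.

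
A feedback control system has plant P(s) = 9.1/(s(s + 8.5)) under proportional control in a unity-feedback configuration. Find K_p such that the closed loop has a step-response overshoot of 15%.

From %OS = 100·exp(−πζ/√(1−ζ²)) = 15%, ζ = −ln(0.15)/√(π²+ln²(0.15)) = 0.5169.
Characteristic equation s² + 8.5s + 9.1K_p = 0 gives ζ = 8.5/(2√(9.1K_p)).
Setting ζ = 0.5169: √(9.1K_p) = 8.5/(2·0.5169) = 8.222, so K_p = 67.59/9.1 = 7.43.

K_p = 7.43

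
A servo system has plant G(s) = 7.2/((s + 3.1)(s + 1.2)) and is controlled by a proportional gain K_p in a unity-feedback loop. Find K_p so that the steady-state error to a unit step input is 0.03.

K_p = 16.7

For a type-0 loop with proportional control, e_ss = 1/(1 + K_p·G(0)).
G(0) = 1.935. Require 1/(1 + K_p·1.935) = 0.03, so 1 + 1.935·K_p = 33.33.
K_p = (33.33 − 1)/1.935 = 16.7.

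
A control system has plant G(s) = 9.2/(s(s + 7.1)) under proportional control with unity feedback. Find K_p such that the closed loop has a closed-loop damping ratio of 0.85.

Closed-loop characteristic equation: s² + 7.1s + K_p·9.2 = 0.
So ω_n = √(9.2K_p) and 2ζω_n = 7.1, giving ζ = 7.1/(2√(9.2K_p)).
Setting ζ = 0.85: √(9.2K_p) = 7.1/(2·0.85) = 4.176, so K_p = 17.44/9.2 = 1.9.

K_p = 1.9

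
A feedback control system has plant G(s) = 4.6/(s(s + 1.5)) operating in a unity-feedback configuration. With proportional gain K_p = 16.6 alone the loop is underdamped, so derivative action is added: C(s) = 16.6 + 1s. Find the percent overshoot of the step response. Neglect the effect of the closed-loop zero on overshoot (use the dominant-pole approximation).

31%

Forward path: (16.6 + 1s)·4.6/(s(s+1.5)). The closed-loop characteristic equation is s² + (1.5 + 4.6·1)s + 4.6·16.6 = 0.
That is s² + 6.1s + 76.36 = 0, so ω_n = 8.738 rad/s and ζ = 6.1/(2·8.738) = 0.349.
%OS = 100·exp(−πζ/√(1−ζ²)) = 31%.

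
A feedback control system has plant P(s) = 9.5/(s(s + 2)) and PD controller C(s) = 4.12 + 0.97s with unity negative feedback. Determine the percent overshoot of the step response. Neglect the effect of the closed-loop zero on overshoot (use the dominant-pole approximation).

0.175%

Forward path: (4.12 + 0.97s)·9.5/(s(s+2)). The closed-loop characteristic equation is s² + (2 + 9.5·0.97)s + 9.5·4.12 = 0.
That is s² + 11.21s + 39.14 = 0, so ω_n = 6.256 rad/s and ζ = 11.21/(2·6.256) = 0.8963.
%OS = 100·exp(−πζ/√(1−ζ²)) = 0.175%.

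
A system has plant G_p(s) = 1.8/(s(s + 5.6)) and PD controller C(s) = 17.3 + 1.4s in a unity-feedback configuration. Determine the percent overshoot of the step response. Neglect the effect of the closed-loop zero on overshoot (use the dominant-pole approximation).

Forward path: (17.3 + 1.4s)·1.8/(s(s+5.6)). The closed-loop characteristic equation is s² + (5.6 + 1.8·1.4)s + 1.8·17.3 = 0.
That is s² + 8.12s + 31.14 = 0, so ω_n = 5.58 rad/s and ζ = 8.12/(2·5.58) = 0.7276.
%OS = 100·exp(−πζ/√(1−ζ²)) = 3.57%.

3.57%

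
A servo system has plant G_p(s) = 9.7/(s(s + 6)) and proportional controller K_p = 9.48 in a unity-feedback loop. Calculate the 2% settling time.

T_s ≈ 1.33 s

From 1 + K_pG_p(s) = 0: s² + 6s + 91.96 = 0 ⇒ ω_n = 9.589, ζ = 0.3128.
2% settling time T_s ≈ 4/(ζω_n) = 4/3 = 1.33 s.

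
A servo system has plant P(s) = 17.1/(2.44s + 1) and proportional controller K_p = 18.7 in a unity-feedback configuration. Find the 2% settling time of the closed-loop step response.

T_s ≈ 0.0304 s

Closed loop: T(s) = K_p·P/(1+K_p·P) = 319.8/(2.44s + 1 + 319.8), with pole at s = −(1 + 319.8)/2.44 = −131.5.
τ = 1/131.5 = 0.007607 s, so 2% settling time ≈ 4τ = 0.0304 s.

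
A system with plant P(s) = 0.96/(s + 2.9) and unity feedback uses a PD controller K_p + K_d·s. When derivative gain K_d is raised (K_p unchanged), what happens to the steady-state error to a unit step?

At s = 0 the derivative term contributes nothing: C(0) = K_p regardless of K_d, so K_pos = K_p·P(0) and e_ss are unchanged.

unchanged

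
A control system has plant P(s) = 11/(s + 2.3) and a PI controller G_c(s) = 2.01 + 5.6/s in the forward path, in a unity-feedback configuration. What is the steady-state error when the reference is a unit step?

0

The open loop G_c(s)P(s) has a pole at the origin (type 1), so the static position error constant is infinite and e_ss = 1/(1+∞) = 0.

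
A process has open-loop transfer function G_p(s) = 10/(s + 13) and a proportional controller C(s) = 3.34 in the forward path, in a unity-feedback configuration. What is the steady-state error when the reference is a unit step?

The loop is type 0. Static position error constant K_pos = C(0)·G_p(0) = 3.34·0.7692 = 2.569.
Steady-state error to a unit step: e_ss = 1/(1+K_pos) = 1/3.569 = 0.28.

0.28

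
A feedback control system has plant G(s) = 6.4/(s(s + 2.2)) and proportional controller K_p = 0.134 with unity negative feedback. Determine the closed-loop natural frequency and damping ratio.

The closed-loop denominator is s(s+2.2) + 0.134·6.4 = s² + 2.2s + 0.8576.
So ω_n² = 0.8576 ⇒ ω_n = 0.9261 rad/s, and ζ = 2.2/(2ω_n) = 1.19.

ω_n = 0.926 rad/s, ζ = 1.19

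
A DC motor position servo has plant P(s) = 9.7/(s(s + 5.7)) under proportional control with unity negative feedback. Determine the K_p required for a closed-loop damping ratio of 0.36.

Closed-loop characteristic equation: s² + 5.7s + K_p·9.7 = 0.
So ω_n = √(9.7K_p) and 2ζω_n = 5.7, giving ζ = 5.7/(2√(9.7K_p)).
Setting ζ = 0.36: √(9.7K_p) = 5.7/(2·0.36) = 7.917, so K_p = 62.67/9.7 = 6.46.

K_p = 6.46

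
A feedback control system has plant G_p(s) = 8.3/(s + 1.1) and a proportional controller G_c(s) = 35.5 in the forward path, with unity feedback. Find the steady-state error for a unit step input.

The loop is type 0. Static position error constant K_pos = G_c(0)·G_p(0) = 35.5·7.545 = 267.9.
Steady-state error to a unit step: e_ss = 1/(1+K_pos) = 1/268.9 = 0.00372.

0.00372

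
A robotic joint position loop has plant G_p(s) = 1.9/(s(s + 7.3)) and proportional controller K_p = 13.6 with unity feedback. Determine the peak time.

T_p = 0.888 s

From 1 + K_pG_p(s) = 0: s² + 7.3s + 25.84 = 0 ⇒ ω_n = 5.083, ζ = 0.718.
Damped frequency ω_d = ω_n√(1−ζ²) = 3.538 rad/s, so peak time T_p = π/ω_d = 0.888 s.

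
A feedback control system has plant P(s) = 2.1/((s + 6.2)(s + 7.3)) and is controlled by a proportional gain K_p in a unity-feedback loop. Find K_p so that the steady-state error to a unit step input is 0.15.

K_p = 122

For a type-0 loop with proportional control, e_ss = 1/(1 + K_p·P(0)).
P(0) = 0.0464. Require 1/(1 + K_p·0.0464) = 0.15, so 1 + 0.0464·K_p = 6.667.
K_p = (6.667 − 1)/0.0464 = 122.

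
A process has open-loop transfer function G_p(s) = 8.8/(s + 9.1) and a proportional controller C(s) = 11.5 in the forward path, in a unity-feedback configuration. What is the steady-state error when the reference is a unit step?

The loop is type 0. Static position error constant K_pos = C(0)·G_p(0) = 11.5·0.967 = 11.12.
Steady-state error to a unit step: e_ss = 1/(1+K_pos) = 1/12.12 = 0.0825.

0.0825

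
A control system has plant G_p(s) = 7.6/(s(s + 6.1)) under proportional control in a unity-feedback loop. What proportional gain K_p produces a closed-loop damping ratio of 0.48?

K_p = 5.31

Closed-loop characteristic equation: s² + 6.1s + K_p·7.6 = 0.
So ω_n = √(7.6K_p) and 2ζω_n = 6.1, giving ζ = 6.1/(2√(7.6K_p)).
Setting ζ = 0.48: √(7.6K_p) = 6.1/(2·0.48) = 6.354, so K_p = 40.38/7.6 = 5.31.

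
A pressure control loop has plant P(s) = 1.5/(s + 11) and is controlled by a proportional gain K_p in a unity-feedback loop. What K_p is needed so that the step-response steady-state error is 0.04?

The loop is type 0, so e_ss(step) = 1/(1 + K_pos) with K_pos = K_p·P(0).
P(0) = 0.1364. Require 1/(1 + K_p·0.1364) = 0.04, so 1 + 0.1364·K_p = 25.
K_p = (25 − 1)/0.1364 = 176.

K_p = 176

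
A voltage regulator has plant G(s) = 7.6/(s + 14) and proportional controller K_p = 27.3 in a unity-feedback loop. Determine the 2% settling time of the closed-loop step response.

T_s ≈ 0.0181 s

Closed-loop transfer function: T(s) = K_p·G(s)/(1 + K_p·G(s)) = 207.5/(s + 14 + 207.5) = 207.5/(s + 221.5).
Time constant τ = 1/221.5 = 0.004515 s, so the 2% settling time is about 4τ = 0.0181 s.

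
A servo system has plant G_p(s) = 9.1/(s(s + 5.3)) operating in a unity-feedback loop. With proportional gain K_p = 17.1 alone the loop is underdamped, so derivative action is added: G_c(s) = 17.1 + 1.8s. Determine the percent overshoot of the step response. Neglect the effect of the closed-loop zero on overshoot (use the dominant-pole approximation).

0.402%

Forward path: (17.1 + 1.8s)·9.1/(s(s+5.3)). The closed-loop characteristic equation is s² + (5.3 + 9.1·1.8)s + 9.1·17.1 = 0.
That is s² + 21.68s + 155.6 = 0, so ω_n = 12.47 rad/s and ζ = 21.68/(2·12.47) = 0.869.
%OS = 100·exp(−πζ/√(1−ζ²)) = 0.402%.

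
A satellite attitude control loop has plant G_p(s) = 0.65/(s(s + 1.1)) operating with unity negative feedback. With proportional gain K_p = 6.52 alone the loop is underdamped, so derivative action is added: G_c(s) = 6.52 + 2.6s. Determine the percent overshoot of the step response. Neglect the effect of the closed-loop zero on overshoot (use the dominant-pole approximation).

Forward path: (6.52 + 2.6s)·0.65/(s(s+1.1)). The closed-loop characteristic equation is s² + (1.1 + 0.65·2.6)s + 0.65·6.52 = 0.
That is s² + 2.79s + 4.238 = 0, so ω_n = 2.059 rad/s and ζ = 2.79/(2·2.059) = 0.6776.
%OS = 100·exp(−πζ/√(1−ζ²)) = 5.53%.

5.53%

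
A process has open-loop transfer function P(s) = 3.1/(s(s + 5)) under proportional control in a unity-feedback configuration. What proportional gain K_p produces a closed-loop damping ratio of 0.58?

Closed-loop characteristic equation: s² + 5s + K_p·3.1 = 0.
So ω_n = √(3.1K_p) and 2ζω_n = 5, giving ζ = 5/(2√(3.1K_p)).
Setting ζ = 0.58: √(3.1K_p) = 5/(2·0.58) = 4.31, so K_p = 18.58/3.1 = 5.99.

K_p = 5.99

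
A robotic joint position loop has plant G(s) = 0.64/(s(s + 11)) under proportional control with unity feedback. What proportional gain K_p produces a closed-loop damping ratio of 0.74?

Closed-loop characteristic equation: s² + 11s + K_p·0.64 = 0.
So ω_n = √(0.64K_p) and 2ζω_n = 11, giving ζ = 11/(2√(0.64K_p)).
Setting ζ = 0.74: √(0.64K_p) = 11/(2·0.74) = 7.432, so K_p = 55.24/0.64 = 86.3.

K_p = 86.3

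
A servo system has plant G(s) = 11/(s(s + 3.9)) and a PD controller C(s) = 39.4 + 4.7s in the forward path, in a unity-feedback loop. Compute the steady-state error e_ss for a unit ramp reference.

0.009

The loop has one pole at the origin (type 1). Velocity error constant K_v = lim_{s→0} s·C(s)G(s) = 39.4·11/3.9 = 111.1.
Steady-state error to a unit ramp: e_ss = 1/K_v = 0.009.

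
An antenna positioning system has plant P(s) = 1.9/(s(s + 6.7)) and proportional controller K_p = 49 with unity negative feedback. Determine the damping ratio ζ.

The closed-loop denominator is s(s+6.7) + 49·1.9 = s² + 6.7s + 93.1.
So ω_n² = 93.1 ⇒ ω_n = 9.649 rad/s, and ζ = 6.7/(2ω_n) = 0.347.

ζ = 0.347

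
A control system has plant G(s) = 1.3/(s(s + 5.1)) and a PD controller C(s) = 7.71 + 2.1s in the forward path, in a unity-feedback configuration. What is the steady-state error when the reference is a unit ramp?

The loop has one pole at the origin (type 1). Velocity error constant K_v = lim_{s→0} s·C(s)G(s) = 7.71·1.3/5.1 = 1.965.
Steady-state error to a unit ramp: e_ss = 1/K_v = 0.509.

0.509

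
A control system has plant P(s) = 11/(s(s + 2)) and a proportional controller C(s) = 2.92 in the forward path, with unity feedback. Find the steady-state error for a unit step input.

The open loop C(s)P(s) has a pole at the origin (type 1), so the static position error constant is infinite and e_ss = 1/(1+∞) = 0.

0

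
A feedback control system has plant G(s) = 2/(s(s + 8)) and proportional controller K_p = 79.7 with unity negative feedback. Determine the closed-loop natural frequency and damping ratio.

ω_n = 12.6 rad/s, ζ = 0.317

With unity feedback the closed-loop characteristic equation is s² + 8s + 79.7·2 = s² + 8s + 159.4 = 0.
Matching s² + 2ζω_n s + ω_n²: ω_n = √159.4 = 12.63 rad/s and 2ζω_n = 8, so ζ = 8/(2·12.63) = 0.317.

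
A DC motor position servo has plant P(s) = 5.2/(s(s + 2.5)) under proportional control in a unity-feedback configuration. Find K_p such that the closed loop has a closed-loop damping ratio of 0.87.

Closed-loop characteristic equation: s² + 2.5s + K_p·5.2 = 0.
So ω_n = √(5.2K_p) and 2ζω_n = 2.5, giving ζ = 2.5/(2√(5.2K_p)).
Setting ζ = 0.87: √(5.2K_p) = 2.5/(2·0.87) = 1.437, so K_p = 2.064/5.2 = 0.397.

K_p = 0.397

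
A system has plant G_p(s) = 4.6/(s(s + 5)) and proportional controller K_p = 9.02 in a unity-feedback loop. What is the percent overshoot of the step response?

26.6%

The closed-loop denominator s² + 5s + 41.49 gives ω_n = √41.49 = 6.441 and ζ = 5/(2ω_n) = 0.3881.
%OS = 100·exp(−πζ/√(1−ζ²)) = 100·exp(−π·0.3881/√0.8494) = 26.6%.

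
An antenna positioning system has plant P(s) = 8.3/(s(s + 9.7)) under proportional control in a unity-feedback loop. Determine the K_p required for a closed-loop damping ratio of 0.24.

Closed-loop characteristic equation: s² + 9.7s + K_p·8.3 = 0.
So ω_n = √(8.3K_p) and 2ζω_n = 9.7, giving ζ = 9.7/(2√(8.3K_p)).
Setting ζ = 0.24: √(8.3K_p) = 9.7/(2·0.24) = 20.21, so K_p = 408.4/8.3 = 49.2.

K_p = 49.2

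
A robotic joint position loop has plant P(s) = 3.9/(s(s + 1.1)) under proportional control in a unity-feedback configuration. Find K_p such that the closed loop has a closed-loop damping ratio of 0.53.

Closed-loop characteristic equation: s² + 1.1s + K_p·3.9 = 0.
So ω_n = √(3.9K_p) and 2ζω_n = 1.1, giving ζ = 1.1/(2√(3.9K_p)).
Setting ζ = 0.53: √(3.9K_p) = 1.1/(2·0.53) = 1.038, so K_p = 1.077/3.9 = 0.276.

K_p = 0.276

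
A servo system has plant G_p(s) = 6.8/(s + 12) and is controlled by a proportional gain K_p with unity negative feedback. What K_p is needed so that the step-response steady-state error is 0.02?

K_p = 86.5

Steady-state error for a unit step on this type-0 loop is 1/(1 + K_p·G_p(0)).
G_p(0) = 0.5667. Require 1/(1 + K_p·0.5667) = 0.02, so 1 + 0.5667·K_p = 50.
K_p = (50 − 1)/0.5667 = 86.5.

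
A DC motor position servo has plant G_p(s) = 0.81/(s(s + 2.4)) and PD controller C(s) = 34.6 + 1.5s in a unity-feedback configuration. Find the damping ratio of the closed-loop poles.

Forward path: (34.6 + 1.5s)·0.81/(s(s+2.4)). The closed-loop characteristic equation is s² + (2.4 + 0.81·1.5)s + 0.81·34.6 = 0.
That is s² + 3.615s + 28.03 = 0, so ω_n = 5.294 rad/s and ζ = 3.615/(2·5.294) = 0.3414.

ζ = 0.341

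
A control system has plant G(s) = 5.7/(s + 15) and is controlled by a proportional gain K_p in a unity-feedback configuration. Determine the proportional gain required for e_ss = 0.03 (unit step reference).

K_p = 85.1

For a type-0 loop with proportional control, e_ss = 1/(1 + K_p·G(0)).
G(0) = 0.38. Require 1/(1 + K_p·0.38) = 0.03, so 1 + 0.38·K_p = 33.33.
K_p = (33.33 − 1)/0.38 = 85.1.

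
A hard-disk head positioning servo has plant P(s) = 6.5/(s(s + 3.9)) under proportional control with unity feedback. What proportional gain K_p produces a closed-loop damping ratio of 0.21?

Closed-loop characteristic equation: s² + 3.9s + K_p·6.5 = 0.
So ω_n = √(6.5K_p) and 2ζω_n = 3.9, giving ζ = 3.9/(2√(6.5K_p)).
Setting ζ = 0.21: √(6.5K_p) = 3.9/(2·0.21) = 9.286, so K_p = 86.22/6.5 = 13.3.

K_p = 13.3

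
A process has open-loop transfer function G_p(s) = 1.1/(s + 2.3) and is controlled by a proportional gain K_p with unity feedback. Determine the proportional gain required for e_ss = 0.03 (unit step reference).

K_p = 67.6

For a type-0 loop with proportional control, e_ss = 1/(1 + K_p·G_p(0)).
G_p(0) = 0.4783. Require 1/(1 + K_p·0.4783) = 0.03, so 1 + 0.4783·K_p = 33.33.
K_p = (33.33 − 1)/0.4783 = 67.6.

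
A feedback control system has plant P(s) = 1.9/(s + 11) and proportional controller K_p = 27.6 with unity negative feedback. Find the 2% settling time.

Closed-loop transfer function: T(s) = K_p·P(s)/(1 + K_p·P(s)) = 52.44/(s + 11 + 52.44) = 52.44/(s + 63.44).
Time constant τ = 1/63.44 = 0.01576 s, so the 2% settling time is about 4τ = 0.0631 s.

T_s ≈ 0.0631 s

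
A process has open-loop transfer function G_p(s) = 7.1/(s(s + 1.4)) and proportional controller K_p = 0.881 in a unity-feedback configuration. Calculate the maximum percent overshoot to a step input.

Closed-loop characteristic equation: s² + 1.4s + 6.255 = 0, so ω_n = 2.501 rad/s and ζ = 1.4/(2·2.501) = 0.2799.
%OS = 100·exp(−πζ/√(1−ζ²)) = 100·exp(−π·0.2799/√0.9217) = 40%.

40%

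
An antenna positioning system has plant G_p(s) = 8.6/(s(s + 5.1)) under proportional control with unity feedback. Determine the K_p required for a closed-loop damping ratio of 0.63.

Closed-loop characteristic equation: s² + 5.1s + K_p·8.6 = 0.
So ω_n = √(8.6K_p) and 2ζω_n = 5.1, giving ζ = 5.1/(2√(8.6K_p)).
Setting ζ = 0.63: √(8.6K_p) = 5.1/(2·0.63) = 4.048, so K_p = 16.38/8.6 = 1.91.

K_p = 1.91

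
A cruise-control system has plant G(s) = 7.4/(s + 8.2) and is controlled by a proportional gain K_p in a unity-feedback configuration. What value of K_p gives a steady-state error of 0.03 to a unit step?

K_p = 35.8

Steady-state error for a unit step on this type-0 loop is 1/(1 + K_p·G(0)).
G(0) = 0.9024. Require 1/(1 + K_p·0.9024) = 0.03, so 1 + 0.9024·K_p = 33.33.
K_p = (33.33 − 1)/0.9024 = 35.8.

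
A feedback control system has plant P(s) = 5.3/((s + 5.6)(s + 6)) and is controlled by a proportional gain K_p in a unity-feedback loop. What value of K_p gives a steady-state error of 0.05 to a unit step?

K_p = 120

For a type-0 loop with proportional control, e_ss = 1/(1 + K_p·P(0)).
P(0) = 0.1577. Require 1/(1 + K_p·0.1577) = 0.05, so 1 + 0.1577·K_p = 20.
K_p = (20 − 1)/0.1577 = 120.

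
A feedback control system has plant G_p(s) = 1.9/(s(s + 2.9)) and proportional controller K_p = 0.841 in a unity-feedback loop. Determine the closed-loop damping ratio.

The closed-loop denominator is s(s+2.9) + 0.841·1.9 = s² + 2.9s + 1.598.
So ω_n² = 1.598 ⇒ ω_n = 1.264 rad/s, and ζ = 2.9/(2ω_n) = 1.15.

ζ = 1.15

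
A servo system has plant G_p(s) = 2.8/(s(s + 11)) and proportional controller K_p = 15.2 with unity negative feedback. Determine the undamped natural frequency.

ω_n = 6.52 rad/s

The closed-loop denominator is s(s+11) + 15.2·2.8 = s² + 11s + 42.56.
So ω_n² = 42.56 ⇒ ω_n = 6.524 rad/s, and ζ = 11/(2ω_n) = 0.843.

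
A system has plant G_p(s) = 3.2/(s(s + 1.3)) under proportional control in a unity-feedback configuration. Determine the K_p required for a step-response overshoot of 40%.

From %OS = 100·exp(−πζ/√(1−ζ²)) = 40%, ζ = −ln(0.4)/√(π²+ln²(0.4)) = 0.28.
Characteristic equation s² + 1.3s + 3.2K_p = 0 gives ζ = 1.3/(2√(3.2K_p)).
Setting ζ = 0.28: √(3.2K_p) = 1.3/(2·0.28) = 2.321, so K_p = 5.389/3.2 = 1.68.

K_p = 1.68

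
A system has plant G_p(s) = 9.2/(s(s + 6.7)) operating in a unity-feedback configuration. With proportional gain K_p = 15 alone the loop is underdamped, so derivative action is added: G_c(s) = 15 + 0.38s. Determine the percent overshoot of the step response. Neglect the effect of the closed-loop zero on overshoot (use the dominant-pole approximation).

Forward path: (15 + 0.38s)·9.2/(s(s+6.7)). The closed-loop characteristic equation is s² + (6.7 + 9.2·0.38)s + 9.2·15 = 0.
That is s² + 10.2s + 138 = 0, so ω_n = 11.75 rad/s and ζ = 10.2/(2·11.75) = 0.434.
%OS = 100·exp(−πζ/√(1−ζ²)) = 22%.

22%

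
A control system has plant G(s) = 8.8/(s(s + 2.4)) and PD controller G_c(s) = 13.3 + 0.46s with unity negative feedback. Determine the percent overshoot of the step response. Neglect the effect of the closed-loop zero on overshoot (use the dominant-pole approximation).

37.5%

Forward path: (13.3 + 0.46s)·8.8/(s(s+2.4)). The closed-loop characteristic equation is s² + (2.4 + 8.8·0.46)s + 8.8·13.3 = 0.
That is s² + 6.448s + 117 = 0, so ω_n = 10.82 rad/s and ζ = 6.448/(2·10.82) = 0.298.
%OS = 100·exp(−πζ/√(1−ζ²)) = 37.5%.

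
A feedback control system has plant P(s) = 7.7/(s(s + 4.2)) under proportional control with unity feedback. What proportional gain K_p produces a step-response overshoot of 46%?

K_p = 9.95

From %OS = 100·exp(−πζ/√(1−ζ²)) = 46%, ζ = −ln(0.46)/√(π²+ln²(0.46)) = 0.24.
Characteristic equation s² + 4.2s + 7.7K_p = 0 gives ζ = 4.2/(2√(7.7K_p)).
Setting ζ = 0.24: √(7.7K_p) = 4.2/(2·0.24) = 8.752, so K_p = 76.59/7.7 = 9.95.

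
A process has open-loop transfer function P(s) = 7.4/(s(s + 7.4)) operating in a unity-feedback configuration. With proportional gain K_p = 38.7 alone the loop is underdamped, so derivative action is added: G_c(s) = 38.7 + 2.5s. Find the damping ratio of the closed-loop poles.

Forward path: (38.7 + 2.5s)·7.4/(s(s+7.4)). The closed-loop characteristic equation is s² + (7.4 + 7.4·2.5)s + 7.4·38.7 = 0.
That is s² + 25.9s + 286.4 = 0, so ω_n = 16.92 rad/s and ζ = 25.9/(2·16.92) = 0.7652.

ζ = 0.765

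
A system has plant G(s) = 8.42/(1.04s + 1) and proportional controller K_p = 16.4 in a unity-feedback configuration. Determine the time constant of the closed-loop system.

τ = 0.00748 s

Closed loop: T(s) = K_p·G/(1+K_p·G) = 138.1/(1.04s + 1 + 138.1), with pole at s = −(1 + 138.1)/1.04 = −133.7.
Closed-loop time constant τ = 1/133.7 = 0.00748 s.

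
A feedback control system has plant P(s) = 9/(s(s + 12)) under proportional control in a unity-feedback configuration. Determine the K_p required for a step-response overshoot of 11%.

From %OS = 100·exp(−πζ/√(1−ζ²)) = 11%, ζ = −ln(0.11)/√(π²+ln²(0.11)) = 0.5749.
Characteristic equation s² + 12s + 9K_p = 0 gives ζ = 12/(2√(9K_p)).
Setting ζ = 0.5749: √(9K_p) = 12/(2·0.5749) = 10.44, so K_p = 108.9/9 = 12.1.

K_p = 12.1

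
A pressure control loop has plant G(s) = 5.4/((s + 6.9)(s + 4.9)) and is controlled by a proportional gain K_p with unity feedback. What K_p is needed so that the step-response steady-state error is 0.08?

K_p = 72

The loop is type 0, so e_ss(step) = 1/(1 + K_pos) with K_pos = K_p·G(0).
G(0) = 0.1597. Require 1/(1 + K_p·0.1597) = 0.08, so 1 + 0.1597·K_p = 12.5.
K_p = (12.5 − 1)/0.1597 = 72.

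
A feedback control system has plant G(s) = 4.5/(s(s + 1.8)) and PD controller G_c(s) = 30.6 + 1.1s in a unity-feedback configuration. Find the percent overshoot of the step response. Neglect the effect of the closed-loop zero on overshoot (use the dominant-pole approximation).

38.9%

Forward path: (30.6 + 1.1s)·4.5/(s(s+1.8)). The closed-loop characteristic equation is s² + (1.8 + 4.5·1.1)s + 4.5·30.6 = 0.
That is s² + 6.75s + 137.7 = 0, so ω_n = 11.73 rad/s and ζ = 6.75/(2·11.73) = 0.2876.
%OS = 100·exp(−πζ/√(1−ζ²)) = 38.9%.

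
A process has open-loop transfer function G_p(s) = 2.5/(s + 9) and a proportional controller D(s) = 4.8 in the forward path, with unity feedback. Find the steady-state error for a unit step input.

The loop is type 0. Static position error constant K_pos = D(0)·G_p(0) = 4.8·0.2778 = 1.333.
Steady-state error to a unit step: e_ss = 1/(1+K_pos) = 1/2.333 = 0.429.

0.429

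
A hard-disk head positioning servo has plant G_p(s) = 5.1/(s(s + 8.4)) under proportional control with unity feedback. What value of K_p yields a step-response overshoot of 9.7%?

K_p = 9.73

From %OS = 100·exp(−πζ/√(1−ζ²)) = 9.7%, ζ = −ln(0.097)/√(π²+ln²(0.097)) = 0.5962.
Characteristic equation s² + 8.4s + 5.1K_p = 0 gives ζ = 8.4/(2√(5.1K_p)).
Setting ζ = 0.5962: √(5.1K_p) = 8.4/(2·0.5962) = 7.045, so K_p = 49.63/5.1 = 9.73.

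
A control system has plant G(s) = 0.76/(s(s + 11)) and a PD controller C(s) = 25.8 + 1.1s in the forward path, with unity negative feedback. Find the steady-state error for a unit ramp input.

The loop has one pole at the origin (type 1). Velocity error constant K_v = lim_{s→0} s·C(s)G(s) = 25.8·0.76/11 = 1.783.
Steady-state error to a unit ramp: e_ss = 1/K_v = 0.561.

0.561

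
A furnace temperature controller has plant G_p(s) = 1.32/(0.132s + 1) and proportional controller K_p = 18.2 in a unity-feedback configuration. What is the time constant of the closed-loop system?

Closed loop: T(s) = K_p·G_p/(1+K_p·G_p) = 24.02/(0.132s + 1 + 24.02), with pole at s = −(1 + 24.02)/0.132 = −189.6.
Closed-loop time constant τ = 1/189.6 = 0.00527 s.

τ = 0.00527 s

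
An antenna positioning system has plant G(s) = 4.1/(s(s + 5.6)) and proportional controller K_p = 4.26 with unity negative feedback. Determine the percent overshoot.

5.87%

The closed-loop denominator s² + 5.6s + 17.47 gives ω_n = √17.47 = 4.179 and ζ = 5.6/(2ω_n) = 0.67.
%OS = 100·exp(−πζ/√(1−ζ²)) = 100·exp(−π·0.67/√0.5511) = 5.87%.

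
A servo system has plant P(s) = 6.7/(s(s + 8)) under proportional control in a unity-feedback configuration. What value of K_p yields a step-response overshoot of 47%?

K_p = 43.7

From %OS = 100·exp(−πζ/√(1−ζ²)) = 47%, ζ = −ln(0.47)/√(π²+ln²(0.47)) = 0.2337.
Characteristic equation s² + 8s + 6.7K_p = 0 gives ζ = 8/(2√(6.7K_p)).
Setting ζ = 0.2337: √(6.7K_p) = 8/(2·0.2337) = 17.12, so K_p = 293/6.7 = 43.7.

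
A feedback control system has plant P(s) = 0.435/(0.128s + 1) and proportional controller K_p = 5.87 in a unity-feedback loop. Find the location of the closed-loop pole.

s = -27.76

Closed loop: T(s) = K_p·P/(1+K_p·P) = 2.553/(0.128s + 1 + 2.553), with pole at s = −(1 + 2.553)/0.128 = −27.76.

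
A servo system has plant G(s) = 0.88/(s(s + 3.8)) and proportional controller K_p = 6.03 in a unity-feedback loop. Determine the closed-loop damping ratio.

ζ = 0.825

1 + K_p·G(s) = 0 gives s² + 3.8s + 5.306 = 0.
So ω_n² = 5.306 ⇒ ω_n = 2.304 rad/s, and ζ = 3.8/(2ω_n) = 0.825.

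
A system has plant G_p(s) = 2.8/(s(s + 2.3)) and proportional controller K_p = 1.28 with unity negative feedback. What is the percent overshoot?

Closed-loop characteristic equation: s² + 2.3s + 3.584 = 0, so ω_n = 1.893 rad/s and ζ = 2.3/(2·1.893) = 0.6075.
%OS = 100·exp(−πζ/√(1−ζ²)) = 100·exp(−π·0.6075/√0.631) = 9.05%.

9.05%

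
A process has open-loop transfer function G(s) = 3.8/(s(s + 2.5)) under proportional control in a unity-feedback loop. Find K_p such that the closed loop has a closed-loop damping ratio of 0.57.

Closed-loop characteristic equation: s² + 2.5s + K_p·3.8 = 0.
So ω_n = √(3.8K_p) and 2ζω_n = 2.5, giving ζ = 2.5/(2√(3.8K_p)).
Setting ζ = 0.57: √(3.8K_p) = 2.5/(2·0.57) = 2.193, so K_p = 4.809/3.8 = 1.27.

K_p = 1.27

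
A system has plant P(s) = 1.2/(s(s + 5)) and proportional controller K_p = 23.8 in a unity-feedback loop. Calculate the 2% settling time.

T_s ≈ 1.6 s

From 1 + K_pP(s) = 0: s² + 5s + 28.56 = 0 ⇒ ω_n = 5.344, ζ = 0.4678.
2% settling time T_s ≈ 4/(ζω_n) = 4/2.5 = 1.6 s.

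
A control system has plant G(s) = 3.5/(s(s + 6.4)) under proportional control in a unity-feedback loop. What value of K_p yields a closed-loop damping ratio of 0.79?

Closed-loop characteristic equation: s² + 6.4s + K_p·3.5 = 0.
So ω_n = √(3.5K_p) and 2ζω_n = 6.4, giving ζ = 6.4/(2√(3.5K_p)).
Setting ζ = 0.79: √(3.5K_p) = 6.4/(2·0.79) = 4.051, so K_p = 16.41/3.5 = 4.69.

K_p = 4.69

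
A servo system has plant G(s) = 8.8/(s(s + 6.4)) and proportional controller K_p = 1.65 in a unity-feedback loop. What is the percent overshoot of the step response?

From 1 + K_pG(s) = 0: s² + 6.4s + 14.52 = 0 ⇒ ω_n = 3.811, ζ = 0.8398.
%OS = 100·exp(−πζ/√(1−ζ²)) = 100·exp(−π·0.8398/√0.2948) = 0.776%.

0.776%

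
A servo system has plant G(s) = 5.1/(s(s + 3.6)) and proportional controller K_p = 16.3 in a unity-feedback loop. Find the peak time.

T_p = 0.351 s

From 1 + K_pG(s) = 0: s² + 3.6s + 83.13 = 0 ⇒ ω_n = 9.118, ζ = 0.1974.
Damped frequency ω_d = ω_n√(1−ζ²) = 8.938 rad/s, so peak time T_p = π/ω_d = 0.351 s.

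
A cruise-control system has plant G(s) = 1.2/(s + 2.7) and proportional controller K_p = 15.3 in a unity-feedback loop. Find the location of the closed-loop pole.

s = -21.06

Closed-loop transfer function: T(s) = K_p·G(s)/(1 + K_p·G(s)) = 18.36/(s + 2.7 + 18.36) = 18.36/(s + 21.06).
The closed-loop pole is at s = −21.06.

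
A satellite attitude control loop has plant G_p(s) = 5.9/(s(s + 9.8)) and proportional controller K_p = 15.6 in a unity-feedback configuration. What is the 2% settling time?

The closed-loop denominator s² + 9.8s + 92.04 gives ω_n = √92.04 = 9.594 and ζ = 9.8/(2ω_n) = 0.5107.
2% settling time T_s ≈ 4/(ζω_n) = 4/4.9 = 0.816 s.

T_s ≈ 0.816 s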